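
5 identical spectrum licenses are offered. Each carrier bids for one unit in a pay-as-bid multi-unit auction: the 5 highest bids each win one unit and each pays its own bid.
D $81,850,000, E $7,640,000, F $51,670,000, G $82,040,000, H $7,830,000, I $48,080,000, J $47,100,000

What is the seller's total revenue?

Total revenue: $310,740,000

Sorting: 82,040,000 (G), 81,850,000 (D), 51,670,000 (F), 48,080,000 (I), 47,100,000 (J), 7,830,000 (H), 7,640,000 (E)
Winners (5 units): G, D, F, I, J.
Total revenue = 82,040,000 + 81,850,000 + 51,670,000 + 48,080,000 + 47,100,000 = $310,740,000.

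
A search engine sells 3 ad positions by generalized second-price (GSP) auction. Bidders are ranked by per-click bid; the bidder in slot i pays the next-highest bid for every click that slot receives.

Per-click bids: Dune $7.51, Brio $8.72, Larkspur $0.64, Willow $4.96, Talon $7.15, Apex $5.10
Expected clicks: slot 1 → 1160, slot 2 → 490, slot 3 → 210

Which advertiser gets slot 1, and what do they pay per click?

Per-click bids in order: $8.72 (Brio) > $7.51 (Dune) > $7.15 (Talon) > $5.10 (Apex) > …
Slot 1 goes to the first-ranked bidder, Brio, who pays the next bid down: $7.51/click.

Brio; $7.51 per click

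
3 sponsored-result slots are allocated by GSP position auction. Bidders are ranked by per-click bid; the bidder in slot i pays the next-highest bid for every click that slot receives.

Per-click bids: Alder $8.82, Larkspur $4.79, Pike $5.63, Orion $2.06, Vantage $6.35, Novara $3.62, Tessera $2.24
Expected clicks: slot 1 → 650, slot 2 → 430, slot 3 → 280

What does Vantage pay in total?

Sorting advertisers: $8.82 (Alder) > $6.35 (Vantage) > $5.63 (Pike) > $4.79 (Larkspur) > …
Vantage holds slot 2 → pays next bid $5.63 × 430 clicks = $2420.90.

Vantage pays $2420.90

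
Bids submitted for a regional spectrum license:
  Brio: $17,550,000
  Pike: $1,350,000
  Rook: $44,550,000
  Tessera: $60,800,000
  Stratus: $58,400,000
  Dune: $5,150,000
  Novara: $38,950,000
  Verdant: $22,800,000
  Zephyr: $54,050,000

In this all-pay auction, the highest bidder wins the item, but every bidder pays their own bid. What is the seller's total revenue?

Bids ranked: 60,800,000 (Tessera) > 58,400,000 (Stratus) > 54,050,000 (Zephyr) > 44,550,000 (Rook) > 38,950,000 (Novara) > 22,800,000 (Verdant) > …
Tessera wins with the top bid; all bids are sunk regardless.
Every bidder forfeits their bid regardless of winning.
Revenue = 17,550,000 + 1,350,000 + 44,550,000 + 60,800,000 + 58,400,000 + 5,150,000 + 38,950,000 + 22,800,000 + 54,050,000 = $303,600,000.

Total revenue: $303,600,000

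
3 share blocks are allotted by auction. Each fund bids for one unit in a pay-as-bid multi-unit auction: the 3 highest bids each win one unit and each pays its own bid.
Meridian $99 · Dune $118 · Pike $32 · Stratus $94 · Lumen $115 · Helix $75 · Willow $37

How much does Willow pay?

Ordering the bids: 118 (Dune), 115 (Lumen), 99 (Meridian), 94 (Stratus), 75 (Helix), …
Top 3: Dune, Lumen, Meridian.
Willow does not win → $0.

Willow pays $0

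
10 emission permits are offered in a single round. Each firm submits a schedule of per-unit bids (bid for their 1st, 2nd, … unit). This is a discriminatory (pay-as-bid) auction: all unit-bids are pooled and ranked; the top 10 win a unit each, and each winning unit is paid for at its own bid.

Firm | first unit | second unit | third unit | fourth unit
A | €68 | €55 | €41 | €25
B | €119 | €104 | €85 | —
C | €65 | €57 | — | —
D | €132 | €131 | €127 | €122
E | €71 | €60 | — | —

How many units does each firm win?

A 1, B 3, C 1, D 4, E 1

Merging the schedules and taking the best 10: 132 (D-1), 131 (D-2), 127 (D-3), 122 (D-4), 119 (B-1), 104 (B-2), 85 (B-3), 71 (E-1), 68 (A-1), 65 (C-1)
Next rejected bid: €60 (not a price — pay-as-bid).
Allocation: A 1, B 3, C 1, D 4, E 1.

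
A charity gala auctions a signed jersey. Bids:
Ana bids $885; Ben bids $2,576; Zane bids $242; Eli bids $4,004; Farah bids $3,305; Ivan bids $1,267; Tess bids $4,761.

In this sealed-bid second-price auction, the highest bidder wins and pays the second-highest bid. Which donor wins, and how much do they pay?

Bids ranked: 4,761 (Tess) > 4,004 (Eli) > 3,305 (Farah) > 2,576 (Ben) > 1,267 (Ivan) > 885 (Ana) > …
Tess wins with the highest bid; price is set by the runner-up at $4,004.

Tess pays $4,004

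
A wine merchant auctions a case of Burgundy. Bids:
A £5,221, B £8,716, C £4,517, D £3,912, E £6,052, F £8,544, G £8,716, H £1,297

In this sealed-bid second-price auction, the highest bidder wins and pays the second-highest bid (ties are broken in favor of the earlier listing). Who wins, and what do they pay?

B pays £8,716

Sorting bids: 8,716 (B) > 8,716 (G) > 8,544 (F) > 6,052 (E) > 5,221 (A) > 4,517 (C) > …
B and G tie at £8,716; tie-break gives it to B.
B wins with the highest bid; price is set by the runner-up at £8,716.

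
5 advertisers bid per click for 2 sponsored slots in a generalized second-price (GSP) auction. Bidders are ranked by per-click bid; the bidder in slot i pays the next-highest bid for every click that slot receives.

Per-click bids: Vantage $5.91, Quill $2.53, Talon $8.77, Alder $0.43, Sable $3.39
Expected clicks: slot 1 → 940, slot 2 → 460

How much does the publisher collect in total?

Per-click bids in order: $8.77 (Talon) > $5.91 (Vantage) > $3.39 (Sable) > …
Slot 1: Talon pays $5.91 × 940 = $5555.40
Slot 2: Vantage pays $3.39 × 460 = $1559.40
Total = $7114.80

Total revenue: $7114.80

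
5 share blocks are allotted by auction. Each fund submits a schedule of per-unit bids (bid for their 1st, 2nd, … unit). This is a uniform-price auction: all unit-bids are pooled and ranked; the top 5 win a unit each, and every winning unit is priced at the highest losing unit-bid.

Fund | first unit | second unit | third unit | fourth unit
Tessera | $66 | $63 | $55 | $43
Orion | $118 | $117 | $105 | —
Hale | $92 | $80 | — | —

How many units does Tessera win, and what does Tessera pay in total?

Pooled unit-bids ranked (top 5): 118 (Orion-1), 117 (Orion-2), 105 (Orion-3), 92 (Hale-1), 80 (Hale-2)
First bid not allocated: $66.
Tessera wins 0 unit(s) at $66 each.

Tessera: 0 units, pays $0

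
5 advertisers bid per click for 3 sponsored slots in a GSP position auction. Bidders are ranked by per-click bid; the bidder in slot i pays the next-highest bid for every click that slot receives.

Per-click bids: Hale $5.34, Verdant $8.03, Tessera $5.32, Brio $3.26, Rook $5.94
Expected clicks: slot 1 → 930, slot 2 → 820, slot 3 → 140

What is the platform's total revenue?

Total revenue: $10647.80

Per-click bids in order: $8.03 (Verdant) > $5.94 (Rook) > $5.34 (Hale) > $5.32 (Tessera) > …
Slot 1: Verdant pays $5.94 × 930 = $5524.20
Slot 2: Rook pays $5.34 × 820 = $4378.80
Slot 3: Hale pays $5.32 × 140 = $744.80
Total = $10647.80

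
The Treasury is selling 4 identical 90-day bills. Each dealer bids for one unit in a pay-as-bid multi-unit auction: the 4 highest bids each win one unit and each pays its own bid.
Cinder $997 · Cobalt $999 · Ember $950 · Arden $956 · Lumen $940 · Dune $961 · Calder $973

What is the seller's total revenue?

Sorting: 999 (Cobalt), 997 (Cinder), 973 (Calder), 961 (Dune), 956 (Arden), 950 (Ember), …
Top 4: Cobalt, Cinder, Calder, Dune.
Total revenue = 999 + 997 + 973 + 961 = $3,930.

Total revenue: $3,930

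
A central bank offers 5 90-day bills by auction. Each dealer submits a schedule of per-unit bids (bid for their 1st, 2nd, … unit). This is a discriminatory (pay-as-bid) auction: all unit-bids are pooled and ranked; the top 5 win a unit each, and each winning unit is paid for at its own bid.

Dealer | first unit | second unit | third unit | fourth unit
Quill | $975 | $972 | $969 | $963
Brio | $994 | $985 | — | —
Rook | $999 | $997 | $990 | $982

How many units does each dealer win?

All unit-bids, highest first — top 5: 999 (Rook-1), 997 (Rook-2), 994 (Brio-1), 990 (Rook-3), 985 (Brio-2)
Next rejected bid: $982 (not a price — pay-as-bid).
Allocation: Brio 2, Rook 3.

Brio 2, Rook 3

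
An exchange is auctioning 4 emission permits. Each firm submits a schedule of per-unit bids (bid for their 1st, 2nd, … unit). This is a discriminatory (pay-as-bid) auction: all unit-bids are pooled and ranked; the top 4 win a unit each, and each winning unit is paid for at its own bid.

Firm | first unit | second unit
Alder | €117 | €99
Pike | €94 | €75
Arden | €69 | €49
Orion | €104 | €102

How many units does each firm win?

Merging the schedules and taking the best 4: 117 (Alder-1), 104 (Orion-1), 102 (Orion-2), 99 (Alder-2)
Next rejected bid: €94 (not a price — pay-as-bid).
Allocation: Alder 2, Orion 2.

Alder 2, Orion 2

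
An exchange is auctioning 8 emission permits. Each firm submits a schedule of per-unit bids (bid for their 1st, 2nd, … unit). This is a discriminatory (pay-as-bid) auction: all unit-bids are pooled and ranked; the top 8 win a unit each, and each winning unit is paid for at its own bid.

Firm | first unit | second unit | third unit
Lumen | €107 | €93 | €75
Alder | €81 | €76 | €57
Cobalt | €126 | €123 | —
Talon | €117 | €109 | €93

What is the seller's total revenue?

Pooled unit-bids ranked (top 8): 126 (Cobalt-1), 123 (Cobalt-2), 117 (Talon-1), 109 (Talon-2), 107 (Lumen-1), 93 (Lumen-2), 93 (Talon-3), 81 (Alder-1)
Next rejected bid: €76 (not a price — pay-as-bid).
Each winning unit pays its own bid.
Revenue = 126 + 123 + 117 + 109 + 107 + 93 + 93 + 81 = €849.

Total revenue: €849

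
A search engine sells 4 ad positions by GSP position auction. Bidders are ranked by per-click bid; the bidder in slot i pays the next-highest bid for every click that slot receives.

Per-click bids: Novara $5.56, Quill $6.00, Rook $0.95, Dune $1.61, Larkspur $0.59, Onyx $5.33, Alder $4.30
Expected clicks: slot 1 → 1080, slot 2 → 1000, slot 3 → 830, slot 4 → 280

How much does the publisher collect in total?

Total revenue: $15354.60

Per-click bids in order: $6.00 (Quill) > $5.56 (Novara) > $5.33 (Onyx) > $4.30 (Alder) > $1.61 (Dune) > …
Slot 1: Quill pays $5.56 × 1080 = $6004.80
Slot 2: Novara pays $5.33 × 1000 = $5330.00
Slot 3: Onyx pays $4.30 × 830 = $3569.00
Slot 4: Alder pays $1.61 × 280 = $450.80
Total = $15354.60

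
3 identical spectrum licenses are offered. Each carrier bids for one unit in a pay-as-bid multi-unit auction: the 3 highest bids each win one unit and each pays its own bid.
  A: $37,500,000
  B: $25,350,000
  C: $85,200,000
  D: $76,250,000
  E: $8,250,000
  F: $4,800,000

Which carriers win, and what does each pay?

Ordering the bids: 85,200,000 (C), 76,250,000 (D), 37,500,000 (A), 25,350,000 (B), 8,250,000 (E), …
Winners (3 units): C, D, A.
Each winner pays its own bid: C $85,200,000, D $76,250,000, A $37,500,000.

C $85,200,000, D $76,250,000, A $37,500,000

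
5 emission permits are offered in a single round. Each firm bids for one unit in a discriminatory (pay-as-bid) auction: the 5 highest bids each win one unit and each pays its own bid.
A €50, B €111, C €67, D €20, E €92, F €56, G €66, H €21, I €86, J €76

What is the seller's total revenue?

Total revenue: €432

Bids ranked high→low: 111 (B), 92 (E), 86 (I), 76 (J), 67 (C), 66 (G), 56 (F), …
Top 5: B, E, I, J, C.
Total revenue = 111 + 92 + 86 + 76 + 67 = €432.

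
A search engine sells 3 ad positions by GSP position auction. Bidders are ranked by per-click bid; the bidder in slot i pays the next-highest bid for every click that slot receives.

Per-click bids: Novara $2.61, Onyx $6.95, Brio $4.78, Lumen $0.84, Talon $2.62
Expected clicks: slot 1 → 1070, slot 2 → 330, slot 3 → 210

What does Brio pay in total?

Per-click bids in order: $6.95 (Onyx) > $4.78 (Brio) > $2.62 (Talon) > $2.61 (Novara) > …
Brio holds slot 2 → pays next bid $2.62 × 330 clicks = $864.60.

Brio pays $864.60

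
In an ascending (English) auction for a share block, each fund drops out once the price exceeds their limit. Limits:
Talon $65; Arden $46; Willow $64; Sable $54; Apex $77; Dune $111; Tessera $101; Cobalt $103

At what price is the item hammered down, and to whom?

Rule: the price rises until one bidder remains; the winner pays the price at which the last rival dropped out.
Sorting limits: 111 (Dune) > 103 (Cobalt) > 101 (Tessera) > 77 (Apex) > 65 (Talon) > 64 (Willow) > …
Cobalt is the last rival to drop out, at $103; Dune remains and wins at that price.

Dune wins at $103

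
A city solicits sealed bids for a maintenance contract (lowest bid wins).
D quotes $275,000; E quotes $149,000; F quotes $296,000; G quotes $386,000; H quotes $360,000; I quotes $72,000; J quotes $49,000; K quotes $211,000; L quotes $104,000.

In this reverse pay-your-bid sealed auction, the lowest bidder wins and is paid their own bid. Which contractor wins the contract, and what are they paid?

Rule: the lowest bidder wins and is paid their own bid.
Bids in order: 49,000 (J) < 72,000 (I) < 104,000 (L) < 149,000 (E) < 211,000 (K) < 275,000 (D) < …
J is lowest → is paid own bid, $49,000.

J is paid $49,000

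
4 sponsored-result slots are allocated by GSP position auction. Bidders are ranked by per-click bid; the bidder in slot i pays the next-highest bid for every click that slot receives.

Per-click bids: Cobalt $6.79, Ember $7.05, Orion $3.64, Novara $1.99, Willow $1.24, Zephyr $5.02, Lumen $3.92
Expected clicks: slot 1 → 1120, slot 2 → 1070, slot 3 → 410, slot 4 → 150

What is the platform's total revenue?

Total revenue: $15129.40

Ranked by bid: $7.05 (Ember) > $6.79 (Cobalt) > $5.02 (Zephyr) > $3.92 (Lumen) > $3.64 (Orion) > …
Slot 1: Ember pays $6.79 × 1120 = $7604.80
Slot 2: Cobalt pays $5.02 × 1070 = $5371.40
Slot 3: Zephyr pays $3.92 × 410 = $1607.20
Slot 4: Lumen pays $3.64 × 150 = $546.00
Total = $15129.40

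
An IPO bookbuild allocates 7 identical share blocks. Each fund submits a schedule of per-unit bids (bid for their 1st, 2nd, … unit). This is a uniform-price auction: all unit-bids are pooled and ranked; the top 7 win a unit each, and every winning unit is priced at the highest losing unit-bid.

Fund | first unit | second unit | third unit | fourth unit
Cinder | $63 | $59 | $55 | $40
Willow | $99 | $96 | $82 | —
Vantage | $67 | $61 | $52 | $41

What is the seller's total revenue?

Total revenue: $385

Merging the schedules and taking the best 7: 99 (Willow-1), 96 (Willow-2), 82 (Willow-3), 67 (Vantage-1), 63 (Cinder-1), 61 (Vantage-2), 59 (Cinder-2)
The (k+1)-th unit-bid is $55.
Allocation: Cinder 2, Vantage 2, Willow 3. Every unit priced at $55.
Revenue = 7 × 55 = $385.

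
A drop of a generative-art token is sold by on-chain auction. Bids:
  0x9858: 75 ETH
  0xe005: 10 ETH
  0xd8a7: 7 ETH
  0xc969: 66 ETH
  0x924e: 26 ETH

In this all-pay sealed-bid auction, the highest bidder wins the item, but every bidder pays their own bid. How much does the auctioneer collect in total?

Total revenue: 184 ETH

Bids in order: 75 (0x9858) > 66 (0xc969) > 26 (0x924e) > 10 (0xe005) > 7 (0xd8a7)
0x9858 wins with the top bid; all bids are sunk regardless.
Every bidder forfeits their bid regardless of winning.
Revenue = 75 + 10 + 7 + 66 + 26 = 184 ETH.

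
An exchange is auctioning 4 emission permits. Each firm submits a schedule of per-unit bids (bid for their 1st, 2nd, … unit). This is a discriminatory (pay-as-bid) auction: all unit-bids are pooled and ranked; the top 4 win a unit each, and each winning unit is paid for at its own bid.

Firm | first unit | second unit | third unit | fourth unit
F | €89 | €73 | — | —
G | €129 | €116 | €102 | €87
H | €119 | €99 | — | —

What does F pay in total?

All unit-bids, highest first — top 4: 129 (G-1), 119 (H-1), 116 (G-2), 102 (G-3)
Next rejected bid: €99 (not a price — pay-as-bid).
F wins no units.

F pays €0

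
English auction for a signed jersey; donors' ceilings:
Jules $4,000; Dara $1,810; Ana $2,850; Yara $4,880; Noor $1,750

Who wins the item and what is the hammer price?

Limits ranked: 4,880 (Yara) > 4,000 (Jules) > 2,850 (Ana) > 1,810 (Dara) > 1,750 (Noor)
Bidding ends when Jules exits at $4,000; Yara takes it.

Yara wins at $4,000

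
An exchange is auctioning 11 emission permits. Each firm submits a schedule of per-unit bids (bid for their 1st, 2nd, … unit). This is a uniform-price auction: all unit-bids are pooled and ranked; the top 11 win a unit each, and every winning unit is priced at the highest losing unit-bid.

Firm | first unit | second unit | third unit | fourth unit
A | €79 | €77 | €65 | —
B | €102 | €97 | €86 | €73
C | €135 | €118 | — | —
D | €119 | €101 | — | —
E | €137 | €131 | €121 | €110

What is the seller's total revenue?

Total revenue: €869

Merging the schedules and taking the best 11: 137 (E-1), 135 (C-1), 131 (E-2), 121 (E-3), 119 (D-1), 118 (C-2), 110 (E-4), 102 (B-1), 101 (D-2), 97 (B-2), 86 (B-3)
First bid not allocated: €79.
Allocation: B 3, C 2, D 2, E 4. Every unit priced at €79.
Revenue = 11 × 79 = €869.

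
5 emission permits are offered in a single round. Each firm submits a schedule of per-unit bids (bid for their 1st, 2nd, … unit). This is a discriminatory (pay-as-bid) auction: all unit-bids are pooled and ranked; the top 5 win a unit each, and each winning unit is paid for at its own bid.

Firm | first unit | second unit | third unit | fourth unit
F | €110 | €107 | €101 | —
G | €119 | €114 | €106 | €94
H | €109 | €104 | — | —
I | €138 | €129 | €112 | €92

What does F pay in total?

F pays €0

Pooled unit-bids ranked (top 5): 138 (I-1), 129 (I-2), 119 (G-1), 114 (G-2), 112 (I-3)
Next rejected bid: €110 (not a price — pay-as-bid).
F wins no units.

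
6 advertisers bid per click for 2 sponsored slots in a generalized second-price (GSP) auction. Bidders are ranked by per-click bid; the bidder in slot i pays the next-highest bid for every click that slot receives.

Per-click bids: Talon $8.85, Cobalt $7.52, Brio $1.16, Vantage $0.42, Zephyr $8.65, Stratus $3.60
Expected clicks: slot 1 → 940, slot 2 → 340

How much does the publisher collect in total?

Total revenue: $10687.80

Sorting advertisers: $8.85 (Talon) > $8.65 (Zephyr) > $7.52 (Cobalt) > …
Slot 1: Talon pays $8.65 × 940 = $8131.00
Slot 2: Zephyr pays $7.52 × 340 = $2556.80
Total = $10687.80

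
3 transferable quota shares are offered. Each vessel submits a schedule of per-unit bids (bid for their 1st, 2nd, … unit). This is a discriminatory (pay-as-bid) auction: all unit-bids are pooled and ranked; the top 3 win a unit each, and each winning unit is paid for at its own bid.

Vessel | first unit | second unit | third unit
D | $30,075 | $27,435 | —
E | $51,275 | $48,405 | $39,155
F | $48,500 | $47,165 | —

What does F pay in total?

F pays $48,500

All unit-bids, highest first — top 3: 51,275 (E-1), 48,500 (F-1), 48,405 (E-2)
Next rejected bid: $47,165 (not a price — pay-as-bid).
F's winning unit-bids: 48,500 = $48,500.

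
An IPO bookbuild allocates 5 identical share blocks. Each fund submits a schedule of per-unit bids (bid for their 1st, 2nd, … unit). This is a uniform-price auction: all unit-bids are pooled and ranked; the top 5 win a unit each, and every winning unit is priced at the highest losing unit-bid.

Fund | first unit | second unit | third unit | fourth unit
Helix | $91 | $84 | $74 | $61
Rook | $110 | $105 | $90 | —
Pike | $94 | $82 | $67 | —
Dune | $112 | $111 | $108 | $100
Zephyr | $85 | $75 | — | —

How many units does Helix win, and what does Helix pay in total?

Pooled unit-bids ranked (top 5): 112 (Dune-1), 111 (Dune-2), 110 (Rook-1), 108 (Dune-3), 105 (Rook-2)
Highest rejected unit-bid = $100.
Helix wins 0 unit(s) at $100 each.

Helix: 0 units, pays $0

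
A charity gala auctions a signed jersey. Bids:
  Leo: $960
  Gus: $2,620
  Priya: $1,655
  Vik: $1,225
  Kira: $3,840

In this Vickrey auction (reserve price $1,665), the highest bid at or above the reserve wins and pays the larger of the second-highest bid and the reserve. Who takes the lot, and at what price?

Bids in order: 3,840 (Kira) > 2,620 (Gus) > 1,655 (Priya) > 1,225 (Vik) > 960 (Leo)
Kira has the top bid at or above the reserve ($3,840).
max(second-highest $2,620, reserve $1,665) = $2,620; the reserve does not bind.

Kira pays $2,620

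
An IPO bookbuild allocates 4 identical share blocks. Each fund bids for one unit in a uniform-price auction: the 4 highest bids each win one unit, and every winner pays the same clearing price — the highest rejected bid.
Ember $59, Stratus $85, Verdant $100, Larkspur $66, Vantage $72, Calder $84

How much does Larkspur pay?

Larkspur pays $0

Sorting: 100 (Verdant), 85 (Stratus), 84 (Calder), 72 (Vantage), 66 (Larkspur), 59 (Ember)
Winners (4 units): Verdant, Stratus, Calder, Vantage.
Clearing price = highest rejected bid = $66.
Larkspur does not win → pays $0.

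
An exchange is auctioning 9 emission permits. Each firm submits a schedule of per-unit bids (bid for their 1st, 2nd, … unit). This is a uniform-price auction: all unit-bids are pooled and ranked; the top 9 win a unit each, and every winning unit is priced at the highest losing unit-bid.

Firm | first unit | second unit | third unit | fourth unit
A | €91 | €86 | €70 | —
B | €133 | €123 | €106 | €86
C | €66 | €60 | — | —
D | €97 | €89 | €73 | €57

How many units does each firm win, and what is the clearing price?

Pooled unit-bids ranked (top 9): 133 (B-1), 123 (B-2), 106 (B-3), 97 (D-1), 91 (A-1), 89 (D-2), 86 (A-2), 86 (B-4), 73 (D-3)
First bid not allocated: €70.
Allocation: A 2, B 4, D 3.

A 2, B 4, D 3; clearing price €70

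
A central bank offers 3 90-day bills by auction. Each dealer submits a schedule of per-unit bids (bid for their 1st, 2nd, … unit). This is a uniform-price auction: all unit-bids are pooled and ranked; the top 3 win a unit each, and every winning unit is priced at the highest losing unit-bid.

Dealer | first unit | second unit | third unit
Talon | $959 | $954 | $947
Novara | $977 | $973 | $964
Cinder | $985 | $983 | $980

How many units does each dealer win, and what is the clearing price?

Merging the schedules and taking the best 3: 985 (Cinder-1), 983 (Cinder-2), 980 (Cinder-3)
Highest rejected unit-bid = $977.
Allocation: Cinder 3.

Cinder 3; clearing price $977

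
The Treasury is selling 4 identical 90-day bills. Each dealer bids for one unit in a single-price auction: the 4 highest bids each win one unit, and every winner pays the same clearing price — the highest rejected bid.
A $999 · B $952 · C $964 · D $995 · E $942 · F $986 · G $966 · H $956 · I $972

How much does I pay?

I pays $966

Sorting: 999 (A), 995 (D), 986 (F), 972 (I), 966 (G), 964 (C), …
The 4 highest are A, D, F, I.
Clearing price = highest rejected bid = $966.
I wins → pays $966.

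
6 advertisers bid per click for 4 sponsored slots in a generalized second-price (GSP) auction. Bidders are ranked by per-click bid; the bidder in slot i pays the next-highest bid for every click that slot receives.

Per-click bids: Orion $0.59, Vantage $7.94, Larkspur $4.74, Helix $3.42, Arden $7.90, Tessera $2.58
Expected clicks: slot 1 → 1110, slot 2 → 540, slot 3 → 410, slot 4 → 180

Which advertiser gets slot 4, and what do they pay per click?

Helix; $2.58 per click

Sorting advertisers: $7.94 (Vantage) > $7.90 (Arden) > $4.74 (Larkspur) > $3.42 (Helix) > $2.58 (Tessera) > …
Slot 4 goes to the fourth-ranked bidder, Helix, who pays the next bid down: $2.58/click.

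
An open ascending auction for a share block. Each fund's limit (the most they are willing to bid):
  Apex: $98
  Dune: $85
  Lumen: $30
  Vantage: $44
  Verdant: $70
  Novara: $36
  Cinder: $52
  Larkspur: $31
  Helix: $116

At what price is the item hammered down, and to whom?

Helix wins at $98

Limits in order: 116 (Helix) > 98 (Apex) > 85 (Dune) > 70 (Verdant) > 52 (Cinder) > 44 (Vantage) > …
Bidding ends when Apex exits at $98; Helix takes it.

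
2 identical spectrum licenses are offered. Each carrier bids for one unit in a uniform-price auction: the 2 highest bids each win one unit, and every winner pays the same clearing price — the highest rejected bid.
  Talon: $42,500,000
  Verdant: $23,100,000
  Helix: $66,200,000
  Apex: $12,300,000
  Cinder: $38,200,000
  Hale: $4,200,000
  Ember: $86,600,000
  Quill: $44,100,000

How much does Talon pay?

Talon pays $0

Ordering the bids: 86,600,000 (Ember), 66,200,000 (Helix), 44,100,000 (Quill), 42,500,000 (Talon), …
The 2 highest are Ember, Helix.
Clearing price = highest rejected bid = $44,100,000.
Talon does not win → pays $0.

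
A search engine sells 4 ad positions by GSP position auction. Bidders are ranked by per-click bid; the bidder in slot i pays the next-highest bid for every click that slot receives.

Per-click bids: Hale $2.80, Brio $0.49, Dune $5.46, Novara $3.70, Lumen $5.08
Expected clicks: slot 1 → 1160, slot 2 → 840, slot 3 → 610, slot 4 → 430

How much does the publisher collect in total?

Total revenue: $10919.50

Sorting advertisers: $5.46 (Dune) > $5.08 (Lumen) > $3.70 (Novara) > $2.80 (Hale) > $0.49 (Brio)
Slot 1: Dune pays $5.08 × 1160 = $5892.80
Slot 2: Lumen pays $3.70 × 840 = $3108.00
Slot 3: Novara pays $2.80 × 610 = $1708.00
Slot 4: Hale pays $0.49 × 430 = $210.70
Total = $10919.50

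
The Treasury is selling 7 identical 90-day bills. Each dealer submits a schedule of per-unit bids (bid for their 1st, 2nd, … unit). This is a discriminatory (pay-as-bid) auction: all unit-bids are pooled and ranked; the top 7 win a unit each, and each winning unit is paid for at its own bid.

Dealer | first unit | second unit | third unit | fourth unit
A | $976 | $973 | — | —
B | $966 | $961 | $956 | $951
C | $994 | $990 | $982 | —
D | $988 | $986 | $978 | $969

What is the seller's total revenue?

Total revenue: $6,894

All unit-bids, highest first — top 7: 994 (C-1), 990 (C-2), 988 (D-1), 986 (D-2), 982 (C-3), 978 (D-3), 976 (A-1)
Next rejected bid: $973 (not a price — pay-as-bid).
Each winning unit pays its own bid.
Revenue = 994 + 990 + 988 + 986 + 982 + 978 + 976 = $6,894.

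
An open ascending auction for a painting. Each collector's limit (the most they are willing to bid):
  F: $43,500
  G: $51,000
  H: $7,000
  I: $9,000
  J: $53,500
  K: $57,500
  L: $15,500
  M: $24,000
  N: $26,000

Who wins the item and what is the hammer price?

Rule: the price rises until one bidder remains; the winner pays the price at which the last rival dropped out.
Sorting limits: 57,500 (K) > 53,500 (J) > 51,000 (G) > 43,500 (F) > 26,000 (N) > 24,000 (M) > …
Bidding ends when J exits at $53,500; K takes it.

K wins at $53,500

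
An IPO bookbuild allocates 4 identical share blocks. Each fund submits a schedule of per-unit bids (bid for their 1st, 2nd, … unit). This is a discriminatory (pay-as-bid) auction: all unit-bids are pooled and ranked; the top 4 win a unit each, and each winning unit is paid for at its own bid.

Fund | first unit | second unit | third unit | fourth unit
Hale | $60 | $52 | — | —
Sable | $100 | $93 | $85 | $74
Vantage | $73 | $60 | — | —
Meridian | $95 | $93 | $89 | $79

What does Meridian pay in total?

All unit-bids, highest first — top 4: 100 (Sable-1), 95 (Meridian-1), 93 (Sable-2), 93 (Meridian-2)
Next rejected bid: $89 (not a price — pay-as-bid).
Meridian's winning unit-bids: 95 + 93 = $188.

Meridian pays $188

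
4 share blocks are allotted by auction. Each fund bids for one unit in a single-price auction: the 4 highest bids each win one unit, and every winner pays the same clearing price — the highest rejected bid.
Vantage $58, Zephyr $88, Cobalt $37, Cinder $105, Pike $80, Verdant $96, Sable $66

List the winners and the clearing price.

Sorting: 105 (Cinder), 96 (Verdant), 88 (Zephyr), 80 (Pike), 66 (Sable), 58 (Vantage), …
The 4 highest are Cinder, Verdant, Zephyr, Pike.
First losing bid is Sable's $66, which sets the uniform price.

Cinder, Verdant, Zephyr, Pike; each pays $66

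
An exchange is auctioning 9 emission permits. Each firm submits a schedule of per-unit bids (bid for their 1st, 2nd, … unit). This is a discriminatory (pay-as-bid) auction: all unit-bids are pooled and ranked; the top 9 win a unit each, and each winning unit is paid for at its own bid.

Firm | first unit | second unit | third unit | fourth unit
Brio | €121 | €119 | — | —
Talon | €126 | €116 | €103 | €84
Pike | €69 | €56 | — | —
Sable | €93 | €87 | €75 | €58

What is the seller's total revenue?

Total revenue: €924

Merging the schedules and taking the best 9: 126 (Talon-1), 121 (Brio-1), 119 (Brio-2), 116 (Talon-2), 103 (Talon-3), 93 (Sable-1), 87 (Sable-2), 84 (Talon-4), 75 (Sable-3)
Next rejected bid: €69 (not a price — pay-as-bid).
Each winning unit pays its own bid.
Revenue = 126 + 121 + 119 + 116 + 103 + 93 + 87 + 84 + 75 = €924.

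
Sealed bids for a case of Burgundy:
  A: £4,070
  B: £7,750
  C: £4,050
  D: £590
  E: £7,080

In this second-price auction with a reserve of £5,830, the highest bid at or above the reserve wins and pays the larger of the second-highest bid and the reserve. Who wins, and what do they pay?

Rule: the highest bid at or above the reserve wins and pays the larger of the second-highest bid and the reserve.
Bids ranked: 7,750 (B) > 7,080 (E) > 4,070 (A) > 4,050 (C) > 590 (D)
Highest eligible bid: B at £7,750.
max(second-highest £7,080, reserve £5,830) = £7,080; the reserve does not bind.

B pays £7,080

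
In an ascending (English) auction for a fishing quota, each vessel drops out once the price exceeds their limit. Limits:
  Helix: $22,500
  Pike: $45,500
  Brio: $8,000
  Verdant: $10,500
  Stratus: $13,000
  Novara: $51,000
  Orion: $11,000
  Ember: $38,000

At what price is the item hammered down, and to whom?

Novara wins at $45,500

Limits ranked: 51,000 (Novara) > 45,500 (Pike) > 38,000 (Ember) > 22,500 (Helix) > 13,000 (Stratus) > 11,000 (Orion) > …
Once the price passes $45,500, only Novara is left; the hammer falls at Pike's limit of $45,500.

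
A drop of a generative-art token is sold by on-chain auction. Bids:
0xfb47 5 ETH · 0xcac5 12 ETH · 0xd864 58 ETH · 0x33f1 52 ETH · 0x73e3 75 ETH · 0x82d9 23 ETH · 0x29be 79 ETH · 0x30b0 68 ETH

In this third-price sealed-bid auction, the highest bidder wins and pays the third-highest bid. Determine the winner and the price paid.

Third-price sealed-bid auction: the highest bidder wins and pays the third-highest bid.
Sorting bids: 79 (0x29be) > 75 (0x73e3) > 68 (0x30b0) > 58 (0xd864) > 52 (0x33f1) > 23 (0x82d9) > …
0x29be wins; payment is bid #3 in the ranking = 68 ETH.

0x29be pays 68 ETH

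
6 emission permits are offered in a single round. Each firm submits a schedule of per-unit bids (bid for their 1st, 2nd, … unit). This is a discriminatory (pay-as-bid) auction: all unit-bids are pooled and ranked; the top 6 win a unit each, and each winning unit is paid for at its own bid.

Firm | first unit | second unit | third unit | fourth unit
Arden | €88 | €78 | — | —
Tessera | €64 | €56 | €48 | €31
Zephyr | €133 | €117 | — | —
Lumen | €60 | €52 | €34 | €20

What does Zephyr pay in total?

Merging the schedules and taking the best 6: 133 (Zephyr-1), 117 (Zephyr-2), 88 (Arden-1), 78 (Arden-2), 64 (Tessera-1), 60 (Lumen-1)
Next rejected bid: €56 (not a price — pay-as-bid).
Zephyr's winning unit-bids: 133 + 117 = €250.

Zephyr pays €250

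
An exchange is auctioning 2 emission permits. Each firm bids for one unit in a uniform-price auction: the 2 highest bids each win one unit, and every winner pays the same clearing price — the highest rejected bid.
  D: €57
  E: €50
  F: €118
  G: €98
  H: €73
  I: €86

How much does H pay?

H pays €0

Bids ranked high→low: 118 (F), 98 (G), 86 (I), 73 (H), …
Winners (2 units): F, G.
First losing bid is I's €86, which sets the uniform price.
H does not win → pays €0.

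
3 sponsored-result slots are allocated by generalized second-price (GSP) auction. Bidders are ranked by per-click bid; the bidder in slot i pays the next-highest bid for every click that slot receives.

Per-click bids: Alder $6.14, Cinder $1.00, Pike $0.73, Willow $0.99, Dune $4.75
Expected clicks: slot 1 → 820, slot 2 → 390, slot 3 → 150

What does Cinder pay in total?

Ranked by bid: $6.14 (Alder) > $4.75 (Dune) > $1.00 (Cinder) > $0.99 (Willow) > …
Cinder holds slot 3 → pays next bid $0.99 × 150 clicks = $148.50.

Cinder pays $148.50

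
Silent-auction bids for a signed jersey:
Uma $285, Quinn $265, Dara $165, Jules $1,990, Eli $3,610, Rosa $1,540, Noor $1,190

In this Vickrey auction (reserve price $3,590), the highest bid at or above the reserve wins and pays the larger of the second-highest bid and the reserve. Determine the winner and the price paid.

Vickrey auction (reserve price $3,590): the highest bid at or above the reserve wins and pays the larger of the second-highest bid and the reserve.
Bids in order: 3,610 (Eli) > 1,990 (Jules) > 1,540 (Rosa) > 1,190 (Noor) > 285 (Uma) > 265 (Quinn) > …
Eli has the top bid at or above the reserve ($3,610).
Second-highest bid $1,990 is below the reserve $3,590, so the reserve binds → payment $3,590.

Eli pays $3,590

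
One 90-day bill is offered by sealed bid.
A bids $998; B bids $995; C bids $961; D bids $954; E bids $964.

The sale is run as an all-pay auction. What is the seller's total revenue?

Total revenue: $4,872

Bids ranked: 998 (A) > 995 (B) > 964 (E) > 961 (C) > 954 (D)
Every bidder forfeits their bid regardless of winning.
Revenue = 998 + 995 + 961 + 954 + 964 = $4,872.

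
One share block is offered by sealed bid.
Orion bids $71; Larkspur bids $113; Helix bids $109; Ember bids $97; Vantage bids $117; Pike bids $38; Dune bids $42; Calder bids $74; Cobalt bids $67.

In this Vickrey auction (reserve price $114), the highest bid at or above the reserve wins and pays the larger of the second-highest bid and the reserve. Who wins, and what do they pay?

Vantage pays $114

Vickrey auction (reserve price $114): the highest bid at or above the reserve wins and pays the larger of the second-highest bid and the reserve.
Sorting bids: 117 (Vantage) > 113 (Larkspur) > 109 (Helix) > 97 (Ember) > 74 (Calder) > 71 (Orion) > …
Vantage has the top bid at or above the reserve ($117).
max(second-highest $113, reserve $114) = $114.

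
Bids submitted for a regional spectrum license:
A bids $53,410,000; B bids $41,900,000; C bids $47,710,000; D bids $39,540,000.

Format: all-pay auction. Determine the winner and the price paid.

All-pay auction: the highest bidder wins the item, but every bidder pays their own bid.
Sorting bids: 53,410,000 (A) > 47,710,000 (C) > 41,900,000 (B) > 39,540,000 (D)
A wins with the top bid; all bids are sunk regardless.

A pays $53,410,000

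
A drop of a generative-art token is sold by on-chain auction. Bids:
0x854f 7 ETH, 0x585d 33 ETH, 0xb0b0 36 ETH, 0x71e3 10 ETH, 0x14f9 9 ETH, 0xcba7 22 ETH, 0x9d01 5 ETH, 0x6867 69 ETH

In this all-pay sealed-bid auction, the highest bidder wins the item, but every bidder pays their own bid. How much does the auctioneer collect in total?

Rule: the highest bidder wins the item, but every bidder pays their own bid.
Sorting bids: 69 (0x6867) > 36 (0xb0b0) > 33 (0x585d) > 22 (0xcba7) > 10 (0x71e3) > 9 (0x14f9) > …
0x6867 wins with the top bid; all bids are sunk regardless.
Every bidder forfeits their bid regardless of winning.
Revenue = 7 + 33 + 36 + 10 + 9 + 22 + 5 + 69 = 191 ETH.

Total revenue: 191 ETH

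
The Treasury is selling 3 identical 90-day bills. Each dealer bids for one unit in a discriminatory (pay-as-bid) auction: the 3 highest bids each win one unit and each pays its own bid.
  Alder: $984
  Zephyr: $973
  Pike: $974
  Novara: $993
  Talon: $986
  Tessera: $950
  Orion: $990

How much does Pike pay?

Sorting: 993 (Novara), 990 (Orion), 986 (Talon), 984 (Alder), 974 (Pike), …
Winners (3 units): Novara, Orion, Talon.
Pike does not win → $0.

Pike pays $0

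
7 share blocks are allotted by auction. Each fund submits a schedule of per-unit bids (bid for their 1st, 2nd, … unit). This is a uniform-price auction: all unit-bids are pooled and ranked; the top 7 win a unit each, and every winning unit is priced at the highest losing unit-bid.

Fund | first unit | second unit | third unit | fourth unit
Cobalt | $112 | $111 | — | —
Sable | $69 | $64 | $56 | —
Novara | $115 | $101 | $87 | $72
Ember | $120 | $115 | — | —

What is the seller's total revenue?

Total revenue: $504

Pooled unit-bids ranked (top 7): 120 (Ember-1), 115 (Novara-1), 115 (Ember-2), 112 (Cobalt-1), 111 (Cobalt-2), 101 (Novara-2), 87 (Novara-3)
Highest rejected unit-bid = $72.
Allocation: Cobalt 2, Ember 2, Novara 3. Every unit priced at $72.
Revenue = 7 × 72 = $504.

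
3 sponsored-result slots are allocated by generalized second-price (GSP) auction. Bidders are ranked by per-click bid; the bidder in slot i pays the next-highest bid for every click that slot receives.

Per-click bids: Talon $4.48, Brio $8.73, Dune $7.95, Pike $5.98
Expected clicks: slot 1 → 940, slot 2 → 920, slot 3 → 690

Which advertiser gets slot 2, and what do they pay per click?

Dune; $5.98 per click

Sorting advertisers: $8.73 (Brio) > $7.95 (Dune) > $5.98 (Pike) > $4.48 (Talon)
Slot 2 goes to the second-ranked bidder, Dune, who pays the next bid down: $5.98/click.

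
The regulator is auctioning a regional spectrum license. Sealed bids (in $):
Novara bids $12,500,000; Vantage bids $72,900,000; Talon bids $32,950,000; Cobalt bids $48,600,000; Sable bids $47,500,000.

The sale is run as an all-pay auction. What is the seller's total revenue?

Total revenue: $214,450,000

Bids ranked: 72,900,000 (Vantage) > 48,600,000 (Cobalt) > 47,500,000 (Sable) > 32,950,000 (Talon) > 12,500,000 (Novara)
Every bidder forfeits their bid regardless of winning.
Revenue = 12,500,000 + 72,900,000 + 32,950,000 + 48,600,000 + 47,500,000 = $214,450,000.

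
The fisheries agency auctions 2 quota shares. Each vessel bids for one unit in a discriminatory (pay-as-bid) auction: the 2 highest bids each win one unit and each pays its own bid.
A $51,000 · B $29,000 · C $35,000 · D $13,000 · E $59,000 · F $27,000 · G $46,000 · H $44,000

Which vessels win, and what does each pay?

Bids ranked high→low: 59,000 (E), 51,000 (A), 46,000 (G), 44,000 (H), …
Top 2: E, A.
Each winner pays its own bid: E $59,000, A $51,000.

E $59,000, A $51,000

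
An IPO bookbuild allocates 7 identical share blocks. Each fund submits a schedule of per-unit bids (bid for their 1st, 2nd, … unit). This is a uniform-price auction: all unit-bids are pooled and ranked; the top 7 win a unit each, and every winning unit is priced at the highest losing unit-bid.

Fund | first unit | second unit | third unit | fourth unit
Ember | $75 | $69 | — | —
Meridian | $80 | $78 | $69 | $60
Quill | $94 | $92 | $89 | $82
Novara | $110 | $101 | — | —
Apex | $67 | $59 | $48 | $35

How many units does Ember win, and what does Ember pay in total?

Ember: 0 units, pays $0

Pooled unit-bids ranked (top 7): 110 (Novara-1), 101 (Novara-2), 94 (Quill-1), 92 (Quill-2), 89 (Quill-3), 82 (Quill-4), 80 (Meridian-1)
The (k+1)-th unit-bid is $78.
Ember wins 0 unit(s) at $78 each.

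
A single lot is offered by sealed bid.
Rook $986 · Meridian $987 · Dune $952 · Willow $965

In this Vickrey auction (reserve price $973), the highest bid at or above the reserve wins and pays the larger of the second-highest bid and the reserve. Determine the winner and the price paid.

Meridian pays $986

Bids ranked: 987 (Meridian) > 986 (Rook) > 965 (Willow) > 952 (Dune)
Meridian has the top bid at or above the reserve ($987).
Second-highest bid $986 exceeds the reserve $973 → payment $986.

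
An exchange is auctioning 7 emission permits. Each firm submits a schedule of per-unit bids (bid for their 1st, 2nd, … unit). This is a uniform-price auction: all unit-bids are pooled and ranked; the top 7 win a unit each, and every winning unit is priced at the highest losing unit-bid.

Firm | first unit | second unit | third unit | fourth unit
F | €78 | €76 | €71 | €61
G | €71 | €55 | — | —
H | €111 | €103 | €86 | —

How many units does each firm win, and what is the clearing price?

F 3, G 1, H 3; clearing price €61

Merging the schedules and taking the best 7: 111 (H-1), 103 (H-2), 86 (H-3), 78 (F-1), 76 (F-2), 71 (F-3), 71 (G-1)
Highest rejected unit-bid = €61.
Allocation: F 3, G 1, H 3.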